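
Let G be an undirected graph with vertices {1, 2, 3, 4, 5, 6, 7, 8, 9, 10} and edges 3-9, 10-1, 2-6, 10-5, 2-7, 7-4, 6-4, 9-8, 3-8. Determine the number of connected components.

3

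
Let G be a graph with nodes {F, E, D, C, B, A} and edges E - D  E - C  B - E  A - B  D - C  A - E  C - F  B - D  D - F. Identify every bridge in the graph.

The edges on the cycle A-B-D-E-A are not bridges since each lies on that cycle.
Every edge lies on some cycle, so there are no bridges.

none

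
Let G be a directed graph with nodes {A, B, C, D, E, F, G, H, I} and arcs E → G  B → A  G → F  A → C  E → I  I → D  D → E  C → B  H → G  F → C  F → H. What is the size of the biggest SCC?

{A, B, C} are all mutually reachable — one SCC of size 3.
{F, G, H} are all mutually reachable — one SCC of size 3.
{D, E, I} are all mutually reachable — one SCC of size 3.
The largest has 3 vertices.

3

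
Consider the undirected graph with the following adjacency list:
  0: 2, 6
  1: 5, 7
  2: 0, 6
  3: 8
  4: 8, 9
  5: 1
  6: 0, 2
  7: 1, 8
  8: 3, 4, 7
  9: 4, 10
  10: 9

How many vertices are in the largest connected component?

Starting from 0 we can reach 0, 2, 6. That is one component of size 3.
Starting from 1 we can reach 1, 3, 4, 5, 7, 8, 9, 10. That is one component of size 8.
The largest has 8 vertices.

8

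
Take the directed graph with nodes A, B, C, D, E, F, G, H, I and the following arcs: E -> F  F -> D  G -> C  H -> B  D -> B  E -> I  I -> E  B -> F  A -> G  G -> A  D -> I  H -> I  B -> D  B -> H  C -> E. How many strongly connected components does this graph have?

3

{B, D, E, F, H, I} are all mutually reachable — one SCC of size 6.
{A, G} are all mutually reachable — one SCC of size 2.
{C} is an SCC by itself.
That gives 3 strongly connected components.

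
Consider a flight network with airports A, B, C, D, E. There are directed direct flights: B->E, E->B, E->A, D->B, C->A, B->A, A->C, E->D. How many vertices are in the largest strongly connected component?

{B, D, E} are all mutually reachable — one SCC of size 3.
{A, C} are all mutually reachable — one SCC of size 2.
The largest has 3 vertices.

3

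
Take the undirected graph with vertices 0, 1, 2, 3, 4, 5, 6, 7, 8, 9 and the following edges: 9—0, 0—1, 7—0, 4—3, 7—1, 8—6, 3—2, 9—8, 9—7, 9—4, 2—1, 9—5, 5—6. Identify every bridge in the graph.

none

The edges on the cycle 9-4-3-2-1-0-9 are not bridges since each lies on that cycle.
Every edge lies on some cycle, so there are no bridges.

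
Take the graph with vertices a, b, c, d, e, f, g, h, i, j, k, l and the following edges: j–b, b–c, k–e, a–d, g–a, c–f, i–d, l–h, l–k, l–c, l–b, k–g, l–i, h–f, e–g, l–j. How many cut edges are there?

0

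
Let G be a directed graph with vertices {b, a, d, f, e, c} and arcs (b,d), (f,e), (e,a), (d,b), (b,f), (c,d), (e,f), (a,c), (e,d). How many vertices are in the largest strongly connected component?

{a, b, c, d, e, f} are all mutually reachable — one SCC of size 6.
The largest has 6 vertices.

6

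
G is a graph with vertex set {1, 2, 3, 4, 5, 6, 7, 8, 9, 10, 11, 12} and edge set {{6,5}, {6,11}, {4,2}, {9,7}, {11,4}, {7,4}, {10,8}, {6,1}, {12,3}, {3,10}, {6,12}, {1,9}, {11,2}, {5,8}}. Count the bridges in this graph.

0

The edges on the cycle 6-1-9-7-4-2-11-6 are not bridges since each lies on that cycle.
Every edge lies on some cycle, so there are no bridges.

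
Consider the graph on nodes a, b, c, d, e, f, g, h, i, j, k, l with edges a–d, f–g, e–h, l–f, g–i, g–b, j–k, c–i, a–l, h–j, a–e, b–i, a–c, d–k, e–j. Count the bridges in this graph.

0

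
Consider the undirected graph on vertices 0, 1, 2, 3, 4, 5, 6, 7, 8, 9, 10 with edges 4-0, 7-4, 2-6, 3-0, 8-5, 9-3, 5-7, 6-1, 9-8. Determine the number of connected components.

3

10 is isolated — a component by itself.
Starting from 1 we can reach 1, 2, 6. That is one component of size 3.
Starting from 0 we can reach 0, 3, 4, 5, 7, 8, 9. That is one component of size 7.
Total: 3 components.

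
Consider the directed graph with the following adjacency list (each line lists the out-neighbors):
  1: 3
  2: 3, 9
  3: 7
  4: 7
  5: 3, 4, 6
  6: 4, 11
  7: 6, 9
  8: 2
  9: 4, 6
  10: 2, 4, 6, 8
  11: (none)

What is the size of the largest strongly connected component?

{4, 6, 7, 9} are all mutually reachable — one SCC of size 4.
{2} is an SCC by itself.
{5} is an SCC by itself.
{8} is an SCC by itself.
{3} is an SCC by itself.
(and 3 more singleton SCCs)
The largest has 4 vertices.

4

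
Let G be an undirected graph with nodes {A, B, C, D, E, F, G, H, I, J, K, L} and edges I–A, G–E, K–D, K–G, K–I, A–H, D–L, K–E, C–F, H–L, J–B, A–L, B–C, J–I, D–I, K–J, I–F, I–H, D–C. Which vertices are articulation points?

K

Removing K increases the component count from 1 to 2, so K is a cut vertex.
By contrast removing J leaves 1 component; it is not a cut vertex. No other vertex is a cut vertex either.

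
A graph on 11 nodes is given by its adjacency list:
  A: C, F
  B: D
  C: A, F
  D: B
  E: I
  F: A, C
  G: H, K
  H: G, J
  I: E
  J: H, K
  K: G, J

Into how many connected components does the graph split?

4

Starting from B we can reach B, D. That is one component of size 2.
Starting from E we can reach E, I. That is one component of size 2.
Starting from A we can reach A, C, F. That is one component of size 3.
Starting from G we can reach G, H, J, K. That is one component of size 4.
Total: 4 components.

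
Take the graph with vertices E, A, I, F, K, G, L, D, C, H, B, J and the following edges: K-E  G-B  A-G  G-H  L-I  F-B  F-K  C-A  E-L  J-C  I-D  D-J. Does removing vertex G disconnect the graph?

Yes

Deleting G raises the number of components from 1 to 2, so G is a cut vertex.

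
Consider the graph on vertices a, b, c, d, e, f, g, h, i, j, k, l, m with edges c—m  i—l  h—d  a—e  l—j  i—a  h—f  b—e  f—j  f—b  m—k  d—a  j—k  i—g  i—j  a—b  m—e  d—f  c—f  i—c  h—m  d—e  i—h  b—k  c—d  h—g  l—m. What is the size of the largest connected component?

13

Starting from a we can reach a, b, c, d, e, f, g, h, i, j, k, l, m. That is one component of size 13.
The largest has 13 vertices.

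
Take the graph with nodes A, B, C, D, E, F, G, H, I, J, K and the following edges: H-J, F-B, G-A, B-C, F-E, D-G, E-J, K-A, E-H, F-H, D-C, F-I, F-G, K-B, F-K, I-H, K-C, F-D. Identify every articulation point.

F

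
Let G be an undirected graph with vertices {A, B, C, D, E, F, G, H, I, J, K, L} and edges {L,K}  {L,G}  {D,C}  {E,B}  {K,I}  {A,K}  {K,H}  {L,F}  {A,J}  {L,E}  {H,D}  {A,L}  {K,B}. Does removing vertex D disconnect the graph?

Yes

Deleting D raises the number of components from 1 to 2, so D is a cut vertex.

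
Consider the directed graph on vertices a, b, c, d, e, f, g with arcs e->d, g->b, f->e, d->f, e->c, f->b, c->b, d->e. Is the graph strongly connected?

No

There is no directed path from a to e, so the graph is not strongly connected.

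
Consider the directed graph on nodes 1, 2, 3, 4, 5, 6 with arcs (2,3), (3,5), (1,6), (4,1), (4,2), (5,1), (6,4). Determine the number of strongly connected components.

1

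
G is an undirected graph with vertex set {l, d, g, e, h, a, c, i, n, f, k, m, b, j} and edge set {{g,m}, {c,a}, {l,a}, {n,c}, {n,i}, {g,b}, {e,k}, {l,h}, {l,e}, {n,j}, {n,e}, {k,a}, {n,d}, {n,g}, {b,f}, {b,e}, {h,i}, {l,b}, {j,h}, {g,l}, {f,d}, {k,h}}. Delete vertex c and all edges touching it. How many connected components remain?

With c gone, the remaining components are: {a, b, d, e, f, g, h, i, j, k, l, m, n}.
That is 1 component.

1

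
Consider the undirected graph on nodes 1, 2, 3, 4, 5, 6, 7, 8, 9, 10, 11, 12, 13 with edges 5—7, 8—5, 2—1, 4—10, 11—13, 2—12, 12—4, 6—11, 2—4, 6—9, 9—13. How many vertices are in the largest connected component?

3 is isolated — a component by itself.
Starting from 5 we can reach 5, 7, 8. That is one component of size 3.
Starting from 6 we can reach 6, 9, 11, 13. That is one component of size 4.
Starting from 1 we can reach 1, 2, 4, 10, 12. That is one component of size 5.
The largest has 5 vertices.

5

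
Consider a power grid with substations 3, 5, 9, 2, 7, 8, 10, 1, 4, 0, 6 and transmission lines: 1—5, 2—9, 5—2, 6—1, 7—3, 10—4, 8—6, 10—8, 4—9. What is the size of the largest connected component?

8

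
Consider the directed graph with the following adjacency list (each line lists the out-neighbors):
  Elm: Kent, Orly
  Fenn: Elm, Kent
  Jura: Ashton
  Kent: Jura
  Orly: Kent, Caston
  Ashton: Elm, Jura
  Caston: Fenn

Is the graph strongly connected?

Yes

From Jura we can reach every vertex (Elm, Fenn, Jura, Kent, Orly, Ashton, Caston), and every vertex can reach Jura (Elm, Fenn, Jura, Kent, Orly, Ashton, Caston). So the whole graph is one strongly connected component.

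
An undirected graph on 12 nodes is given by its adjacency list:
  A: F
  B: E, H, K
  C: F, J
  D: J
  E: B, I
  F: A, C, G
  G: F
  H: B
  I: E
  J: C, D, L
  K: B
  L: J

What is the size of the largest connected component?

Starting from B we can reach B, E, H, I, K. That is one component of size 5.
Starting from A we can reach A, C, D, F, G, J, L. That is one component of size 7.
The largest has 7 vertices.

7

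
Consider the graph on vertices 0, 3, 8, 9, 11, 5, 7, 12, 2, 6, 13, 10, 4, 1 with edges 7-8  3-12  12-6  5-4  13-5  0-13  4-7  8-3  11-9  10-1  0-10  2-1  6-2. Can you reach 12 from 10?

Yes

From 10 we can reach 0, 1, 2, 3, 4, 5, 6, 7, 8, 10, 12, 13, which includes 12.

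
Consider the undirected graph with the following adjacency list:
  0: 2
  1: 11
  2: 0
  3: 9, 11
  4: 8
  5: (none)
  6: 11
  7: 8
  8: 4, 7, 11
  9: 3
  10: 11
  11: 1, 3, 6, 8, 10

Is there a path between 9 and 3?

Yes

From 9 we can reach 1, 3, 4, 6, 7, 8, 9, 10, 11, which includes 3.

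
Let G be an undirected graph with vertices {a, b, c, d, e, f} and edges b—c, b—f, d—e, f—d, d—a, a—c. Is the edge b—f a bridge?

No

After removing b—f, the path b-c-a-d-f still connects them, so the edge is not a bridge.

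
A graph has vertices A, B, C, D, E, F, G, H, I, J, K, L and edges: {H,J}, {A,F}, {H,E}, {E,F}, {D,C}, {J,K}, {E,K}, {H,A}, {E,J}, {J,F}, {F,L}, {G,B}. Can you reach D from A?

No

The component containing A is {A, E, F, H, J, K, L}, and D is not in it.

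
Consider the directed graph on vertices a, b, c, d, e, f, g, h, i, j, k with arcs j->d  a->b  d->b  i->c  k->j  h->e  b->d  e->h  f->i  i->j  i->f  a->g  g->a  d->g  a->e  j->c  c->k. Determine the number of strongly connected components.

4

{a, b, d, g} are all mutually reachable — one SCC of size 4.
{c, j, k} are all mutually reachable — one SCC of size 3.
{f, i} are all mutually reachable — one SCC of size 2.
{e, h} are all mutually reachable — one SCC of size 2.
That gives 4 strongly connected components.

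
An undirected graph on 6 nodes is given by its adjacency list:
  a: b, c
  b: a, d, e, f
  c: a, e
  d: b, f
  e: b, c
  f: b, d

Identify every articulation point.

b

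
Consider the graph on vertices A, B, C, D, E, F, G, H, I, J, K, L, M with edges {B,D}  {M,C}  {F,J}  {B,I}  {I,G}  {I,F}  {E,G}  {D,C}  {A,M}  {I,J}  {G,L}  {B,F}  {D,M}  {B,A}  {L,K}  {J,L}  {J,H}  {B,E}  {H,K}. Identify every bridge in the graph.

The edges on the cycle B-A-M-C-D-B are not bridges since each lies on that cycle.
Every edge lies on some cycle, so there are no bridges.

none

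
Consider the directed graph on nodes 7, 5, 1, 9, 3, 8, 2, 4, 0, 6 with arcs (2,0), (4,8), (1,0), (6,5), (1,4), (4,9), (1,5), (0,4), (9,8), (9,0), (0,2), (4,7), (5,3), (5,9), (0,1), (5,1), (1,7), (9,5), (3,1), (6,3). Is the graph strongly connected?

There is no directed path from 4 to 6, so the graph is not strongly connected.

No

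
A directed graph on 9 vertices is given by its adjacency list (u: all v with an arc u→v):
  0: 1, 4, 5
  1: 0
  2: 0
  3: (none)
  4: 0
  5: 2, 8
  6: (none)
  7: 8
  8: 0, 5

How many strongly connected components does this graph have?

{0, 1, 2, 4, 5, 8} are all mutually reachable — one SCC of size 6.
{6} is an SCC by itself.
{3} is an SCC by itself.
{7} is an SCC by itself.
That gives 4 strongly connected components.

4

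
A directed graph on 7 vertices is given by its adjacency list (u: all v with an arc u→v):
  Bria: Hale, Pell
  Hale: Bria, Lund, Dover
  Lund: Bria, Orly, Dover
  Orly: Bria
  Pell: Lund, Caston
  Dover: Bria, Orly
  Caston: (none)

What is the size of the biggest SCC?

6

{Bria, Hale, Lund, Orly, Pell, Dover} are all mutually reachable — one SCC of size 6.
{Caston} is an SCC by itself.
The largest has 6 vertices.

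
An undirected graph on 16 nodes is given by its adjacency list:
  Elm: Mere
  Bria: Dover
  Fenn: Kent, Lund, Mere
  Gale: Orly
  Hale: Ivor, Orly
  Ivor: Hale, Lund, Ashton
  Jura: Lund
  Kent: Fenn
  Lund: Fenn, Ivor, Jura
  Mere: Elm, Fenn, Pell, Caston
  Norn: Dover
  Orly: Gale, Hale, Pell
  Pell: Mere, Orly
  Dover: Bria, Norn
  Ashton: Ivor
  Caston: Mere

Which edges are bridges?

Ashton-Ivor, Bria-Dover, Caston-Mere, Dover-Norn, Elm-Mere, Fenn-Kent, Gale-Orly, Jura-Lund

The edges on the cycle Ivor-Lund-Fenn-Mere-Pell-Orly-Hale-Ivor are not bridges since each lies on that cycle.
But removing Fenn-Kent disconnects Fenn from Kent; removing Elm-Mere disconnects Elm from Mere; removing Lund-Jura disconnects Lund from Jura; removing Bria-Dover disconnects Bria from Dover — these are bridges.
In total 8 edges are bridges.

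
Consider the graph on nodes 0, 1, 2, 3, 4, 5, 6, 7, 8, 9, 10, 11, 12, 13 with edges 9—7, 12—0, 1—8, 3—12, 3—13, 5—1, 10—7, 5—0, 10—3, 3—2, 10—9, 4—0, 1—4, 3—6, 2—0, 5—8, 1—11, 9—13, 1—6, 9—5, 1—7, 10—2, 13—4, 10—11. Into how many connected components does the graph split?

1

Starting from 0 we can reach 0, 1, 2, 3, 4, 5, 6, 7, 8, 9, 10, 11, 12, 13. That is one component of size 14.
Total: 1 component.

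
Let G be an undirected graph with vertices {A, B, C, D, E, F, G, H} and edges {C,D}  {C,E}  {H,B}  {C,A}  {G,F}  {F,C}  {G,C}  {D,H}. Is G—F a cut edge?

No

After removing G—F, the path G-C-F still connects them, so the edge is not a bridge.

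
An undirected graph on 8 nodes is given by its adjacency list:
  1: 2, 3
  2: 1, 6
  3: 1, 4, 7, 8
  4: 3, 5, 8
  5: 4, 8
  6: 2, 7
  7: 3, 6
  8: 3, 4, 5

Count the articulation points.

Removing 3 increases the component count from 1 to 2, so 3 is a cut vertex.
By contrast removing 2 leaves 1 component; it is not a cut vertex. No other vertex is a cut vertex either.

1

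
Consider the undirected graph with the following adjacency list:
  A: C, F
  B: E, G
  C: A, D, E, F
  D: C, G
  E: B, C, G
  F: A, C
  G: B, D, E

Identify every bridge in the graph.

The edges on the cycle C-A-F-C are not bridges since each lies on that cycle.
Every edge lies on some cycle, so there are no bridges.

none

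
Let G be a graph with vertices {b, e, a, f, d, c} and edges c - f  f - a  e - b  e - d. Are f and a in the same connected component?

Yes

From f we can reach a, c, f, which includes a.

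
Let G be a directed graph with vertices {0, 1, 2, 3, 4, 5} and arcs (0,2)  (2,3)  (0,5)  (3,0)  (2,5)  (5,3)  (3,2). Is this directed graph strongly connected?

There is no directed path from 5 to 1, so the graph is not strongly connected.

No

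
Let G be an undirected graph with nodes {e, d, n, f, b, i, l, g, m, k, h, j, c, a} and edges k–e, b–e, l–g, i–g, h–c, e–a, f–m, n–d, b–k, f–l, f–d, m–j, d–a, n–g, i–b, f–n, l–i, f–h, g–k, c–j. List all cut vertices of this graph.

f

Removing f increases the component count from 1 to 2, so f is a cut vertex.
By contrast removing d leaves 1 component; it is not a cut vertex. No other vertex is a cut vertex either.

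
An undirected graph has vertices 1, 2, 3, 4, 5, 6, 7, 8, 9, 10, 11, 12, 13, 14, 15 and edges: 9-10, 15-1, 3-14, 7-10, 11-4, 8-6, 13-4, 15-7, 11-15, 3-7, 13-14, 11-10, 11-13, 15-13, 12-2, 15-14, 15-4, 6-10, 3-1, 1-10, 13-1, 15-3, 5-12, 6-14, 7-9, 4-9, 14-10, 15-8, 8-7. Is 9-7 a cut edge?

No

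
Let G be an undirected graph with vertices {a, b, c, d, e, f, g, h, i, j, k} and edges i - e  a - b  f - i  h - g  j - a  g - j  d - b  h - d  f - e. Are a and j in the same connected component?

Yes

From a we can reach a, b, d, g, h, j, which includes j.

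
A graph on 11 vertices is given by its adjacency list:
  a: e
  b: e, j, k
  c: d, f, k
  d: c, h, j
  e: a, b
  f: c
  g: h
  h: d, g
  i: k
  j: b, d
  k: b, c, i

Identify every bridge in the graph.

a-e, b-e, c-f, d-h, g-h, i-k

The edges on the cycle d-c-k-b-j-d are not bridges since each lies on that cycle.
But removing c-f disconnects c from f; removing b-e disconnects b from e; removing d-h disconnects d from h; removing a-e disconnects a from e — these are bridges.
In total 6 edges are bridges.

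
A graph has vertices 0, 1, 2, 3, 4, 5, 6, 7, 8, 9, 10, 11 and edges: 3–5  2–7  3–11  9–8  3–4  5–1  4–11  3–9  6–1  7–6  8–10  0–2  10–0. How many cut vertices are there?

1

Removing 3 increases the component count from 1 to 2, so 3 is a cut vertex.
By contrast removing 7 leaves 1 component; it is not a cut vertex. No other vertex is a cut vertex either.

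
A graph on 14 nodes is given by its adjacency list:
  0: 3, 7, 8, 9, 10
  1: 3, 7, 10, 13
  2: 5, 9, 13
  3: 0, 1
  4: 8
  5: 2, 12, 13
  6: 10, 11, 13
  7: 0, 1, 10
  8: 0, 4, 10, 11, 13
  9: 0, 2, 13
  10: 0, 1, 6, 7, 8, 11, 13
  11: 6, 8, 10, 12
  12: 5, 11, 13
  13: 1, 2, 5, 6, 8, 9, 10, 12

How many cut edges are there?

The edges on the cycle 13-10-6-11-12-13 are not bridges since each lies on that cycle.
But removing 8-4 disconnects 8 from 4 — this is a bridge.

1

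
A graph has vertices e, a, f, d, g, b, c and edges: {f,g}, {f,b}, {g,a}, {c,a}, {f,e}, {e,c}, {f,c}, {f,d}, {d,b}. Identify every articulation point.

f

Removing f increases the component count from 1 to 2, so f is a cut vertex.
By contrast removing e leaves 1 component; it is not a cut vertex. No other vertex is a cut vertex either.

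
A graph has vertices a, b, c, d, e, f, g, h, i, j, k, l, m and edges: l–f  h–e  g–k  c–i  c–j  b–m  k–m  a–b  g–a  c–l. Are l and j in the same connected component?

Yes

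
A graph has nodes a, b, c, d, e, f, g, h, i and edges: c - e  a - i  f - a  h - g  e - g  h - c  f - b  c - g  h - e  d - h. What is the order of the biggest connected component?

5

Starting from a we can reach a, b, f, i. That is one component of size 4.
Starting from c we can reach c, d, e, g, h. That is one component of size 5.
The largest has 5 vertices.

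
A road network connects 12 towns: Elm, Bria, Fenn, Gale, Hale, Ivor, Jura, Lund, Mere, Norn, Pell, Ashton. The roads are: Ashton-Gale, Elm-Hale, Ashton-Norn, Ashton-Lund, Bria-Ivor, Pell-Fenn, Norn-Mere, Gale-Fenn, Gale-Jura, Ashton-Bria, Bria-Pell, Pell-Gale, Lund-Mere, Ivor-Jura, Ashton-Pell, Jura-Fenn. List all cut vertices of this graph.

Removing Ashton increases the component count from 2 to 3, so Ashton is a cut vertex.
By contrast removing Pell leaves 2 components; it is not a cut vertex. No other vertex is a cut vertex either.

Ashton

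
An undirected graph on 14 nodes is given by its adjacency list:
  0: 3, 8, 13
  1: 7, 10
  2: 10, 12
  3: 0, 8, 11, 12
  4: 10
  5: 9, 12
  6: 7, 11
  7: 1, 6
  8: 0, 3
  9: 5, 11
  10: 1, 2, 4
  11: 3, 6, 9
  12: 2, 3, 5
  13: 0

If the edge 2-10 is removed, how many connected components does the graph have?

1

2 and 10 are still connected via 2-12-3-11-6-7-1-10, so the component count stays at 1.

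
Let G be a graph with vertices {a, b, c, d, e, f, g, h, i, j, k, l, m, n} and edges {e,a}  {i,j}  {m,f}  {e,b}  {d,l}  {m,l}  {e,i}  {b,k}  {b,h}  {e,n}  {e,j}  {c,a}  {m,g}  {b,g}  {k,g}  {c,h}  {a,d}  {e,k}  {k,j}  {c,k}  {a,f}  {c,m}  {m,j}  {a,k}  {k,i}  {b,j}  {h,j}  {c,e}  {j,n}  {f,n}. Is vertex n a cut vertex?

No

Deleting n leaves 1 component (was 1) (its neighbors e, f, j remain connected to each other), so n is not a cut vertex.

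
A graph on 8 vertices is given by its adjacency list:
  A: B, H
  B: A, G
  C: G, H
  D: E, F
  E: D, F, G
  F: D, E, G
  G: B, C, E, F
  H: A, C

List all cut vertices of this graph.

Removing G increases the component count from 1 to 2, so G is a cut vertex.
By contrast removing E leaves 1 component; it is not a cut vertex. No other vertex is a cut vertex either.

G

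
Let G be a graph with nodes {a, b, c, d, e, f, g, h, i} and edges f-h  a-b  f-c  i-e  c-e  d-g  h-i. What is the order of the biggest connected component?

5

Starting from a we can reach a, b. That is one component of size 2.
Starting from d we can reach d, g. That is one component of size 2.
Starting from c we can reach c, e, f, h, i. That is one component of size 5.
The largest has 5 vertices.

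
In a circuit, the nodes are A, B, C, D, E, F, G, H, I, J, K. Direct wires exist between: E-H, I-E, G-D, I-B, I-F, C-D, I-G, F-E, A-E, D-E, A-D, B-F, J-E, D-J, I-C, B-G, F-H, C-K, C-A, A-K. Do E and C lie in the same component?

Yes

From E we can reach A, B, C, D, E, F, G, H, I, J, K, which includes C.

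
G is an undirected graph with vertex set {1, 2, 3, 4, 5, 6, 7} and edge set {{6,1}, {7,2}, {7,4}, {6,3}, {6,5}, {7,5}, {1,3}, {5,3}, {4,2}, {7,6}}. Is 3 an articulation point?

Deleting 3 leaves 1 component (was 1) (its neighbors 1, 5, 6 remain connected to each other), so 3 is not a cut vertex.

No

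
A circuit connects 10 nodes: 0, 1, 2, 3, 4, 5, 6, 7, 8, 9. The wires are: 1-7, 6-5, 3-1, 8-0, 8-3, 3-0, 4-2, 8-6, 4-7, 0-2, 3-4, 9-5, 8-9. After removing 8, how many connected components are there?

2

With 8 gone, the remaining components are: {5, 6, 9}; {0, 1, 2, 3, 4, 7}.
That is 2 components.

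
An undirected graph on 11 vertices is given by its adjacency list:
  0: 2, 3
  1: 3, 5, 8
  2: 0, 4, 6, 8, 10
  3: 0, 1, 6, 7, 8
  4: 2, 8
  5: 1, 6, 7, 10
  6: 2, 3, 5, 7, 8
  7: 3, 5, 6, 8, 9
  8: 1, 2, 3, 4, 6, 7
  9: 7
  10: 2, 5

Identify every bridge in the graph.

7-9

The edges on the cycle 6-5-1-8-6 are not bridges since each lies on that cycle.
But removing 9-7 disconnects 9 from 7 — this is a bridge.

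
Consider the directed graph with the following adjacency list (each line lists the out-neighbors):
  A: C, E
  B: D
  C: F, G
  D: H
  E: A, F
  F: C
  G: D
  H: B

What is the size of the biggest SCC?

{B, D, H} are all mutually reachable — one SCC of size 3.
{A, E} are all mutually reachable — one SCC of size 2.
{C, F} are all mutually reachable — one SCC of size 2.
{G} is an SCC by itself.
The largest has 3 vertices.

3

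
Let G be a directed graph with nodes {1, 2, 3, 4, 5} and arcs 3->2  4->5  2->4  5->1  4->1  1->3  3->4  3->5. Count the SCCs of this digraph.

1

{1, 2, 3, 4, 5} are all mutually reachable — one SCC of size 5.
That gives 1 strongly connected component.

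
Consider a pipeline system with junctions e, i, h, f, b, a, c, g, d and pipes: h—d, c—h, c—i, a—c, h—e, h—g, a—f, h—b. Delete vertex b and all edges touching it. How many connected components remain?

1

With b gone, the remaining components are: {a, c, d, e, f, g, h, i}.
That is 1 component.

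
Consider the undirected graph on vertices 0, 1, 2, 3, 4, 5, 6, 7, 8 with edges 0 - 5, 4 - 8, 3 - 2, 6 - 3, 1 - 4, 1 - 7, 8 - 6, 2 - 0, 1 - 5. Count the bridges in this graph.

The edges on the cycle 1-4-8-6-3-2-0-5-1 are not bridges since each lies on that cycle.
But removing 1 - 7 disconnects 1 from 7 — this is a bridge.

1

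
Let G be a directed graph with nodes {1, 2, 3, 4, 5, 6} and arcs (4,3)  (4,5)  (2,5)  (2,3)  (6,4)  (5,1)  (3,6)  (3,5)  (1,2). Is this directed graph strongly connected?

From 1 we can reach every vertex (1, 2, 3, 4, 5, 6), and every vertex can reach 1 (1, 2, 3, 4, 5, 6). So the whole graph is one strongly connected component.

Yes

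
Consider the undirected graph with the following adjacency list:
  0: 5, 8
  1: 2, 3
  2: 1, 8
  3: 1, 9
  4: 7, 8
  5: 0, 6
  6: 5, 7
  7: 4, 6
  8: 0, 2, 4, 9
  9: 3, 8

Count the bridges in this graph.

0

The edges on the cycle 8-2-1-3-9-8 are not bridges since each lies on that cycle.
Every edge lies on some cycle, so there are no bridges.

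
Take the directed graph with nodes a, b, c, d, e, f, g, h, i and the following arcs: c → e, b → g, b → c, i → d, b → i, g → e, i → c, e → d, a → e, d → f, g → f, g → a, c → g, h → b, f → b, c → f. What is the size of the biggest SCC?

{a, b, c, d, e, f, g, i} are all mutually reachable — one SCC of size 8.
{h} is an SCC by itself.
The largest has 8 vertices.

8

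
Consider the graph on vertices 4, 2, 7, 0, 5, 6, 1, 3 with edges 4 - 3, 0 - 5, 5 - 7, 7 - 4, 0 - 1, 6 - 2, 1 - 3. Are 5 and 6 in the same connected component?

No

The component containing 5 is {0, 1, 3, 4, 5, 7}, and 6 is not in it.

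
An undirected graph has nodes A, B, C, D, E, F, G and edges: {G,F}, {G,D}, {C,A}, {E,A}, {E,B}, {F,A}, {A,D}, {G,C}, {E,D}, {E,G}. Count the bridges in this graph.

1

The edges on the cycle G-C-A-F-G are not bridges since each lies on that cycle.
But removing B - E disconnects B from E — this is a bridge.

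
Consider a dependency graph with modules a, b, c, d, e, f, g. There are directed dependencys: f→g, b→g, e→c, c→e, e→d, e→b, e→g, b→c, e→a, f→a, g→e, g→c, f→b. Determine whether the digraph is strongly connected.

No

There is no directed path from b to f, so the graph is not strongly connected.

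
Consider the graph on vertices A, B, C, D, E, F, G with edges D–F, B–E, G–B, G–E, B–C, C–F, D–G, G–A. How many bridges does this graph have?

1

The edges on the cycle D-G-B-C-F-D are not bridges since each lies on that cycle.
But removing A–G disconnects A from G — this is a bridge.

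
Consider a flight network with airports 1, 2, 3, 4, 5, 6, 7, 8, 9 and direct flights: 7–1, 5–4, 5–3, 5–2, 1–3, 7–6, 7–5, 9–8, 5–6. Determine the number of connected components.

Starting from 8 we can reach 8, 9. That is one component of size 2.
Starting from 1 we can reach 1, 2, 3, 4, 5, 6, 7. That is one component of size 7.
Total: 2 components.

2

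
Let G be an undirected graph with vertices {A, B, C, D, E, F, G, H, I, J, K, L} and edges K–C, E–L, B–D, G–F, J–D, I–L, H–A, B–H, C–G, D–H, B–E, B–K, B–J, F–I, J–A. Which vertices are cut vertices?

B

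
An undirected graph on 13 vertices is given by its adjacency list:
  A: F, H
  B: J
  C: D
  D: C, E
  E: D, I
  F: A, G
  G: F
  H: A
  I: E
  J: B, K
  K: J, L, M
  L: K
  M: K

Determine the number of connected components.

Starting from A we can reach A, F, G, H. That is one component of size 4.
Starting from C we can reach C, D, E, I. That is one component of size 4.
Starting from B we can reach B, J, K, L, M. That is one component of size 5.
Total: 3 components.

3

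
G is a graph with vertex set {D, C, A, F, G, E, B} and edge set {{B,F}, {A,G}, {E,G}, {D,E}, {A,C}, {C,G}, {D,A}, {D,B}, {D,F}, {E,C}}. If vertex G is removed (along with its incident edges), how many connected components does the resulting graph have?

1

With G gone, the remaining components are: {A, B, C, D, E, F}.
That is 1 component.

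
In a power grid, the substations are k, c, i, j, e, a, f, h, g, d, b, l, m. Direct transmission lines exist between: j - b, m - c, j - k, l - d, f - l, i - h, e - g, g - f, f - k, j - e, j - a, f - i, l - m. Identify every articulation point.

Removing f increases the component count from 1 to 3, so f is a cut vertex.
Removing i increases the component count from 1 to 2, so i is a cut vertex.
Removing j increases the component count from 1 to 3, so j is a cut vertex.
Likewise l, m are cut vertices.
By contrast removing d leaves 1 component; it is not a cut vertex. No other vertex is a cut vertex either.

f, i, j, l, m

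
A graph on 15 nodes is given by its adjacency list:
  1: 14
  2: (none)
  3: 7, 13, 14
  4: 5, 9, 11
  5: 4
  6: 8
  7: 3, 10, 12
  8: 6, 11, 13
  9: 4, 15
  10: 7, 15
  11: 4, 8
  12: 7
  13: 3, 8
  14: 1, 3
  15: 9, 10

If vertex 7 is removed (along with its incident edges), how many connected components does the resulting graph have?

With 7 gone, the remaining components are: {12}; {2}; {1, 3, 4, 5, 6, 8, 9, 10, 11, 13, 14, 15}.
That is 3 components.

3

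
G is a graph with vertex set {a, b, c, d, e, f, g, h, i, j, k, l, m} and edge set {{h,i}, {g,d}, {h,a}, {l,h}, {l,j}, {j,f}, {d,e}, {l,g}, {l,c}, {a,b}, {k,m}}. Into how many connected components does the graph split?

2

Starting from k we can reach k, m. That is one component of size 2.
Starting from a we can reach a, b, c, d, e, f, g, h, i, j, l. That is one component of size 11.
Total: 2 components.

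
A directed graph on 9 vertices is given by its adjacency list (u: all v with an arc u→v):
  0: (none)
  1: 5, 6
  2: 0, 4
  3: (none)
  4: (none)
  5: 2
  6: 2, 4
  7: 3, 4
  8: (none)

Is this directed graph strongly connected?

No

There is no directed path from 3 to 7, so the graph is not strongly connected.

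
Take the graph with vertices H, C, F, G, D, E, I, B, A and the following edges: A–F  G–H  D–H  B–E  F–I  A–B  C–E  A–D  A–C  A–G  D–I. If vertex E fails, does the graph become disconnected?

No

Deleting E leaves 1 component (was 1) (its neighbors B, C remain connected to each other), so E is not a cut vertex.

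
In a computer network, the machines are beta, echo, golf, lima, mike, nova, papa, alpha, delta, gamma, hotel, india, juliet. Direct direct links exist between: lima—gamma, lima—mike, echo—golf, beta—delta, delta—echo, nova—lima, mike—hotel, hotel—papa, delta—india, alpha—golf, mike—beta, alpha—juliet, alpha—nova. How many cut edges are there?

5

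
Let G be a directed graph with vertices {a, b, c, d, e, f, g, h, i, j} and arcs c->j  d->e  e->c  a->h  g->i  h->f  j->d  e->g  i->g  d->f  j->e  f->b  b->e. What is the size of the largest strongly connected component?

{b, c, d, e, f, j} are all mutually reachable — one SCC of size 6.
{g, i} are all mutually reachable — one SCC of size 2.
{h} is an SCC by itself.
{a} is an SCC by itself.
The largest has 6 vertices.

6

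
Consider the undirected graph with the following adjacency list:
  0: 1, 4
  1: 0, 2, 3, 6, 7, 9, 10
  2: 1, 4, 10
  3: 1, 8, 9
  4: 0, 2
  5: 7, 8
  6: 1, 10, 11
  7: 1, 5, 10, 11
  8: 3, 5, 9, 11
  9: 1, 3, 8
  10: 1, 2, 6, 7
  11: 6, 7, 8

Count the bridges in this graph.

The edges on the cycle 1-2-4-0-1 are not bridges since each lies on that cycle.
Every edge lies on some cycle, so there are no bridges.

0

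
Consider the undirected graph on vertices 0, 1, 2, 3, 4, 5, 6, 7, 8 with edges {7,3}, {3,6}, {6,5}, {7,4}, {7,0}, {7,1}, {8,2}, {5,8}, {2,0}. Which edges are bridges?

The edges on the cycle 7-3-6-5-8-2-0-7 are not bridges since each lies on that cycle.
But removing 7 - 1 disconnects 7 from 1; removing 7 - 4 disconnects 7 from 4 — these are bridges.

1-7, 4-7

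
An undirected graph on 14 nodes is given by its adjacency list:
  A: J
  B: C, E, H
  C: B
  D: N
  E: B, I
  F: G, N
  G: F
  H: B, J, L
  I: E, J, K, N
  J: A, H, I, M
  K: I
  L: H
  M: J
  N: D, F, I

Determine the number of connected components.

1

Starting from A we can reach A, B, C, D, E, F, G, H, I, J, K, L, M, N. That is one component of size 14.
Total: 1 component.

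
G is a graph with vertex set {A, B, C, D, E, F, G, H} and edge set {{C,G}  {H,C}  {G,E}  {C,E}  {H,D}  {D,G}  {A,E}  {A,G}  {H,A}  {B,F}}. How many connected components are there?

2

Starting from B we can reach B, F. That is one component of size 2.
Starting from A we can reach A, C, D, E, G, H. That is one component of size 6.
Total: 2 components.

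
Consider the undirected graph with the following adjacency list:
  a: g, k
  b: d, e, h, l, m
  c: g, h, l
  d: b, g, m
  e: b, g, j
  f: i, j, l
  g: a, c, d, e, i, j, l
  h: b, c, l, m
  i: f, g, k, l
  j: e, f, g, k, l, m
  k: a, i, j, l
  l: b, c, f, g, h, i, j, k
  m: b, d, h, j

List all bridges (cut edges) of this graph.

none

The edges on the cycle g-a-k-i-g are not bridges since each lies on that cycle.
Every edge lies on some cycle, so there are no bridges.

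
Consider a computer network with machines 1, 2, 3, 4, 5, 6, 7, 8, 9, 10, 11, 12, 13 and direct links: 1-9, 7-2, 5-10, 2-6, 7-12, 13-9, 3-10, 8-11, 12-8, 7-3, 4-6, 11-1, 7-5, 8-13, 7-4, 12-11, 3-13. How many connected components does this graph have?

1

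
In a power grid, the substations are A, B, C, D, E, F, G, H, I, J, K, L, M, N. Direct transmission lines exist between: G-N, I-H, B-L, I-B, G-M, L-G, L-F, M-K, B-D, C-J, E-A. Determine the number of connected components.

3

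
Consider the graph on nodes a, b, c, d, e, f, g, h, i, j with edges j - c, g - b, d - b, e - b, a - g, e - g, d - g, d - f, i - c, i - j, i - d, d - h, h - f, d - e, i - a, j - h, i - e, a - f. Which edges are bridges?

The edges on the cycle i-a-g-b-d-i are not bridges since each lies on that cycle.
Every edge lies on some cycle, so there are no bridges.

none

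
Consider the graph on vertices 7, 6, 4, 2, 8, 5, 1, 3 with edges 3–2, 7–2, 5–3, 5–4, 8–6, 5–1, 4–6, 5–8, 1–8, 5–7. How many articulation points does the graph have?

Removing 5 increases the component count from 1 to 2, so 5 is a cut vertex.
By contrast removing 6 leaves 1 component; it is not a cut vertex. No other vertex is a cut vertex either.

1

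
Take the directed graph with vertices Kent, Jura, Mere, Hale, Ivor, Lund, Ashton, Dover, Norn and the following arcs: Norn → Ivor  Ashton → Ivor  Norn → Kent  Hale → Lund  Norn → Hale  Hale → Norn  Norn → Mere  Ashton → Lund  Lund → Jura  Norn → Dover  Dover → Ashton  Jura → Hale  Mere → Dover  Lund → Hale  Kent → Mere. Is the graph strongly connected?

There is no directed path from Ivor to Dover, so the graph is not strongly connected.

No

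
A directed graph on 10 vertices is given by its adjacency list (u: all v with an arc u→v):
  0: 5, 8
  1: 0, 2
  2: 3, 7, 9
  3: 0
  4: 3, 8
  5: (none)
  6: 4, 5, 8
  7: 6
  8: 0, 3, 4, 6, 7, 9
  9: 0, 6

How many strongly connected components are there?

4

{0, 3, 4, 6, 7, 8, 9} are all mutually reachable — one SCC of size 7.
{5} is an SCC by itself.
{1} is an SCC by itself.
{2} is an SCC by itself.
That gives 4 strongly connected components.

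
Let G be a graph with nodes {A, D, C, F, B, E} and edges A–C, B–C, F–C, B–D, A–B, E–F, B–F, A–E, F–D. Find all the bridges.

none

The edges on the cycle A-E-F-B-A are not bridges since each lies on that cycle.
Every edge lies on some cycle, so there are no bridges.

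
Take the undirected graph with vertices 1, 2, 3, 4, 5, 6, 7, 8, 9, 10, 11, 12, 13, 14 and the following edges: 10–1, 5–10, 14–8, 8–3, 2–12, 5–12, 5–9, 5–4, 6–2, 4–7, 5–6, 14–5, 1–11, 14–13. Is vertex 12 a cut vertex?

No

Deleting 12 leaves 1 component (was 1) (its neighbors 2, 5 remain connected to each other), so 12 is not a cut vertex.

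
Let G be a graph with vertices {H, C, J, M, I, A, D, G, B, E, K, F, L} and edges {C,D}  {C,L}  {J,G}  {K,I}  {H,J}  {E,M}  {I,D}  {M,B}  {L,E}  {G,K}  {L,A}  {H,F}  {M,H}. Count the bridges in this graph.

The edges on the cycle C-L-E-M-H-J-G-K-I-D-C are not bridges since each lies on that cycle.
But removing L - A disconnects L from A; removing F - H disconnects F from H; removing B - M disconnects B from M — these are bridges.
That makes 3 bridges.

3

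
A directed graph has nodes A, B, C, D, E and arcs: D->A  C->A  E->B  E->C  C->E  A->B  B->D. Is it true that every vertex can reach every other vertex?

No

There is no directed path from B to E, so the graph is not strongly connected.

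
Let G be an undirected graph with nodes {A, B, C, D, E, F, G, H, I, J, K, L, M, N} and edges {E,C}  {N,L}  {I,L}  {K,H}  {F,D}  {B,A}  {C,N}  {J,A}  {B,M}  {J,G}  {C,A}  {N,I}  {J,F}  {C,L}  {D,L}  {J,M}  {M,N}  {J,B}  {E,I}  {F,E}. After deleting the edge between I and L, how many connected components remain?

I and L are still connected via I-N-L, so the component count stays at 2.

2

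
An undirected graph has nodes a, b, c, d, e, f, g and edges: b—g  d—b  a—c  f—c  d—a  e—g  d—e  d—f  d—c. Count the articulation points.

1

Removing d increases the component count from 1 to 2, so d is a cut vertex.
By contrast removing a leaves 1 component; it is not a cut vertex. No other vertex is a cut vertex either.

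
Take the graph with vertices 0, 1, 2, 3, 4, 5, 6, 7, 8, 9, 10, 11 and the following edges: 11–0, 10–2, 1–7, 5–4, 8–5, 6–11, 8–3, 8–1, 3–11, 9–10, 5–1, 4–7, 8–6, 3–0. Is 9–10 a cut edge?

Yes

Removing 9–10 leaves no path between 9 and 10: the component count goes from 2 to 3. So it is a bridge.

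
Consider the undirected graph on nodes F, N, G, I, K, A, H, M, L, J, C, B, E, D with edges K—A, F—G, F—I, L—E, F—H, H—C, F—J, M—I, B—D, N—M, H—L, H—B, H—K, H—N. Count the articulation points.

5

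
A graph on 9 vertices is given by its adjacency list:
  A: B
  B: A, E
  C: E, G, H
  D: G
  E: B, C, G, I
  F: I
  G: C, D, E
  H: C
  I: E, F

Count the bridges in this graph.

6

The edges on the cycle C-G-E-C are not bridges since each lies on that cycle.
But removing E-I disconnects E from I; removing E-B disconnects E from B; removing B-A disconnects B from A; removing C-H disconnects C from H — these are bridges.
In total 6 edges are bridges.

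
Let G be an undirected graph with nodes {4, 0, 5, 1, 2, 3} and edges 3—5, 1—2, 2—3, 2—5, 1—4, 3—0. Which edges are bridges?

The edges on the cycle 2-3-5-2 are not bridges since each lies on that cycle.
But removing 1—2 disconnects 1 from 2; removing 1—4 disconnects 1 from 4; removing 0—3 disconnects 0 from 3 — these are bridges.

0-3, 1-2, 1-4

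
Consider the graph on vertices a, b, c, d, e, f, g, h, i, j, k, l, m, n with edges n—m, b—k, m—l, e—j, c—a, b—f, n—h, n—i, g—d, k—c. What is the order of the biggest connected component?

Starting from d we can reach d, g. That is one component of size 2.
Starting from e we can reach e, j. That is one component of size 2.
Starting from h we can reach h, i, l, m, n. That is one component of size 5.
Starting from a we can reach a, b, c, f, k. That is one component of size 5.
The largest has 5 vertices.

5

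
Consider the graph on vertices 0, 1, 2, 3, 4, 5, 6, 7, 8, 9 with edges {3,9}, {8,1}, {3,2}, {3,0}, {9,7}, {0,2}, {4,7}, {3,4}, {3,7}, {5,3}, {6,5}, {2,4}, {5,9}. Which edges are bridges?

1-8, 5-6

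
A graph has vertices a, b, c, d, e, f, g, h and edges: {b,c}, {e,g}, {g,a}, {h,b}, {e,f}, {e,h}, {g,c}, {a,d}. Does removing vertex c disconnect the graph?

Deleting c leaves 1 component (was 1) (its neighbors b, g remain connected to each other), so c is not a cut vertex.

No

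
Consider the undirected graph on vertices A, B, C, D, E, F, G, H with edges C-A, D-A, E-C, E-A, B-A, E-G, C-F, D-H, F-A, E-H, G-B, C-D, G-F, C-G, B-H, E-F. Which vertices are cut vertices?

Removing E, for instance, still leaves 1 component. No single vertex removal increases the component count — the graph has no articulation points.

none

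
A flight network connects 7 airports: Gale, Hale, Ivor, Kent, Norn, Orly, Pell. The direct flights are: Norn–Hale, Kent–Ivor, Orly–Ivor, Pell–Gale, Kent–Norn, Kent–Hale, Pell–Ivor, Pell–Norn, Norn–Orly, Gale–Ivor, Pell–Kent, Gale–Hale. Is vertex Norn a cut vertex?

No

Deleting Norn leaves 1 component (was 1) (its neighbors Hale, Kent, Orly, Pell remain connected to each other), so Norn is not a cut vertex.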